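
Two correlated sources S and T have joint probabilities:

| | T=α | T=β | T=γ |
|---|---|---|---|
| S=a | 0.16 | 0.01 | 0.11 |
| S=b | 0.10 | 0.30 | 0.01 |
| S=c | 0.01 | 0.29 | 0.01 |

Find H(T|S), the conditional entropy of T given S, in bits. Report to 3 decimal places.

Chain rule: H(T|S) = H(S,T) − H(S).
Marginals: p(S) = (0.2800, 0.4100, 0.3100), p(T) = (0.2700, 0.6000, 0.1300).
H(S,T) = 2.4102 bits; H(S) = 1.5654 bits.
H(T|S) = 2.4102 − 1.5654 = 0.845 bits.

0.845 bits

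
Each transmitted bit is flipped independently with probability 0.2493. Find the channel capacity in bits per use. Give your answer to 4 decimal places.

Binary symmetric channel: C = 1 − h₂(ε) where h₂ is the binary entropy function.
h₂(0.2493) = −0.2493·log₂0.2493 − 0.7507·log₂0.7507 = 0.8102.
C = 1 − 0.8102 = 0.1898 bits per channel use.

0.1898 bits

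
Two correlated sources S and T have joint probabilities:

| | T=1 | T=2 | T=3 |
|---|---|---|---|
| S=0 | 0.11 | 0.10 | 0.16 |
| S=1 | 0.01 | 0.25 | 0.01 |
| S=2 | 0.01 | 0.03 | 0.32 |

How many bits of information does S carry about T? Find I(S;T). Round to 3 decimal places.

0.506 bits

Marginals: p(S) = (0.3700, 0.2700, 0.3600), p(T) = (0.1300, 0.3800, 0.4900).
I(S;T) = Σ p(x,y)·log₂[p(x,y)/(p(x)p(y))].
  (0,1): 0.11·log₂(2.2869) = 0.1313
  (0,2): 0.10·log₂(0.7112) = -0.0492
  (0,3): 0.16·log₂(0.8825) = -0.0288
  (1,1): 0.01·log₂(0.2849) = -0.0181
  (1,2): 0.25·log₂(2.4366) = 0.3212
  (1,3): 0.01·log₂(0.0756) = -0.0373
  (2,1): 0.01·log₂(0.2137) = -0.0223
  (2,2): 0.03·log₂(0.2193) = -0.0657
  (2,3): 0.32·log₂(1.8141) = 0.2750
Sum = 0.506 bits.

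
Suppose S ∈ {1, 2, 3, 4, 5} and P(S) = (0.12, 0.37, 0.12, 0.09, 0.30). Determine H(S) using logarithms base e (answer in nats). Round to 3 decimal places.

H(S) = −Σ p·ln p.
  −(0.12)·ln(0.12) = 0.2544
  −(0.37)·ln(0.37) = 0.3679
  −(0.12)·ln(0.12) = 0.2544
  −(0.09)·ln(0.09) = 0.2167
  −(0.30)·ln(0.30) = 0.3612
Sum: 0.2544 + 0.3679 + 0.2544 + 0.2167 + 0.3612 = 1.455 nats.

1.455 nats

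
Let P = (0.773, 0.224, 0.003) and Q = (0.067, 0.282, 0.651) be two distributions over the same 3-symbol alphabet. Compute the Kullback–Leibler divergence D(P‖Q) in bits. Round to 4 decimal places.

2.6296 bits

D(P‖Q) = Σ p·log₂(p/q).
  0.773·log₂(0.773/0.067) = 2.72733
  0.224·log₂(0.224/0.282) = -0.07441
  0.003·log₂(0.003/0.651) = -0.02328
D(P‖Q) = 2.6296 bits.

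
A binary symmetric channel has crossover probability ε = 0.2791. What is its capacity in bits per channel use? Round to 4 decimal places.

0.1458 bits

Binary symmetric channel: C = 1 − h₂(ε) where h₂ is the binary entropy function.
h₂(0.2791) = −0.2791·log₂0.2791 − 0.7209·log₂0.7209 = 0.8542.
C = 1 − 0.8542 = 0.1458 bits per channel use.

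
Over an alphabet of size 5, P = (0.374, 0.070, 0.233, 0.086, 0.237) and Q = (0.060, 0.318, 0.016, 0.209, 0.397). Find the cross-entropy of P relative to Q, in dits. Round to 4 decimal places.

H(P,Q) = −Σ p·log₁₀ q.
  −0.374·log₁₀(0.060) = 0.45697
  −0.070·log₁₀(0.318) = 0.03483
  −0.233·log₁₀(0.016) = 0.41844
  −0.086·log₁₀(0.209) = 0.05847
  −0.237·log₁₀(0.397) = 0.09509
H(P,Q) = 1.0638 dits.

1.0638 dits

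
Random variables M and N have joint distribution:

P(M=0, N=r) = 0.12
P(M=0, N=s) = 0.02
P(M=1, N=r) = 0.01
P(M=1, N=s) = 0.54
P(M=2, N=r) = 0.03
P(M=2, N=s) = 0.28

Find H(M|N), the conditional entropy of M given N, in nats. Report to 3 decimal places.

Marginals: p(M) = (0.1400, 0.5500, 0.3100), p(N) = (0.1600, 0.8400).
H(M|N) = Σ p(N) · H(M|N=·).
  N=r: p=0.1600, H(M|N=r) = 0.7029
  N=s: p=0.8400, H(M|N=s) = 0.7392
Weighted sum = 0.733 nats.

0.733 nats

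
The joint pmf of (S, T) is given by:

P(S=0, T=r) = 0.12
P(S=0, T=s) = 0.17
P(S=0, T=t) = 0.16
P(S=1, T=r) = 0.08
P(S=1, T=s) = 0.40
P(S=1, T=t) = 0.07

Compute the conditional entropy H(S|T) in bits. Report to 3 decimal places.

Marginals: p(S) = (0.4500, 0.5500), p(T) = (0.2000, 0.5700, 0.2300).
H(S|T) = Σ p(T) · H(S|T=·).
  T=r: p=0.2000, H(S|T=r) = 0.9710
  T=s: p=0.5700, H(S|T=s) = 0.8791
  T=t: p=0.2300, H(S|T=t) = 0.8865
Weighted sum = 0.899 bits.

0.899 bits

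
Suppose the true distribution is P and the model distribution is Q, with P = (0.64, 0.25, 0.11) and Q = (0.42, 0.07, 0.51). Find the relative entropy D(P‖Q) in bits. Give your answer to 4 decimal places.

0.6046 bits

D(P‖Q) = Σ p·log₂(p/q).
  0.64·log₂(0.64/0.42) = 0.38892
  0.25·log₂(0.25/0.07) = 0.45913
  0.11·log₂(0.11/0.51) = -0.24343
D(P‖Q) = 0.6046 bits.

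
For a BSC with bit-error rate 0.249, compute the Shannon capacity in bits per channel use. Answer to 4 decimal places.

Binary symmetric channel: C = 1 − h₂(ε) where h₂ is the binary entropy function.
h₂(0.249) = −0.249·log₂0.249 − 0.751·log₂0.751 = 0.8097.
C = 1 − 0.8097 = 0.1903 bits per channel use.

0.1903 bits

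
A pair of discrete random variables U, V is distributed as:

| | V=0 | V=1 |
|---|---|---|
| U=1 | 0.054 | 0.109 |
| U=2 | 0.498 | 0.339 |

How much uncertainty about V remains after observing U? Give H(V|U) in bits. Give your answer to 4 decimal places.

0.9644 bits

Marginals: p(U) = (0.1630, 0.8370), p(V) = (0.5520, 0.4480).
H(V|U) = Σ p(U) · H(V|U=·).
  U=1: p=0.1630, H(V|U=1) = 0.9162
  U=2: p=0.8370, H(V|U=2) = 0.9738
Weighted sum = 0.9644 bits.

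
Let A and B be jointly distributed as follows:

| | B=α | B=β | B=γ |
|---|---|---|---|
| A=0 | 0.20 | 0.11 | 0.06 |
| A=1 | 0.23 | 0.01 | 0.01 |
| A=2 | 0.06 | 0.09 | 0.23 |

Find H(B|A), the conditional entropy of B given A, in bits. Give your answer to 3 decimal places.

1.161 bits

Marginals: p(A) = (0.3700, 0.2500, 0.3800), p(B) = (0.4900, 0.2100, 0.3000).
H(B|A) = Σ p(A) · H(B|A=·).
  A=0: p=0.3700, H(B|A=0) = 1.4256
  A=1: p=0.2500, H(B|A=1) = 0.4822
  A=2: p=0.3800, H(B|A=2) = 1.3511
Weighted sum = 1.161 bits.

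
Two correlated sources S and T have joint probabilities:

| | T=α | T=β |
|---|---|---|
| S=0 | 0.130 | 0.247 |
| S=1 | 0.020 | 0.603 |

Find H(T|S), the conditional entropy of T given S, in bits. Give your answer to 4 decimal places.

Marginals: p(S) = (0.3770, 0.6230), p(T) = (0.1500, 0.8500).
H(T|S) = Σ p(S) · H(T|S=·).
  S=0: p=0.3770, H(T|S=0) = 0.9294
  S=1: p=0.6230, H(T|S=1) = 0.2048
Weighted sum = 0.4780 bits.

0.4780 bits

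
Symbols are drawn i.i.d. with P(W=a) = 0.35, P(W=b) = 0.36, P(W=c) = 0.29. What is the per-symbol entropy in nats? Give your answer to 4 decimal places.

H(W) = −Σ p·ln p.
  −(0.35)·ln(0.35) = 0.36744
  −(0.36)·ln(0.36) = 0.36779
  −(0.29)·ln(0.29) = 0.35898
Sum: 0.36744 + 0.36779 + 0.35898 = 1.0942 nats.

1.0942 nats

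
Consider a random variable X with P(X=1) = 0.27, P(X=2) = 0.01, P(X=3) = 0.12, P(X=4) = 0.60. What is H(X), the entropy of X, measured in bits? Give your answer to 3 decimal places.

1.386 bits

H(X) = −Σ p·log₂ p.
  −(0.27)·log₂(0.27) = 0.5100
  −(0.01)·log₂(0.01) = 0.0664
  −(0.12)·log₂(0.12) = 0.3671
  −(0.60)·log₂(0.60) = 0.4422
Sum: 0.5100 + 0.0664 + 0.3671 + 0.4422 = 1.386 bits.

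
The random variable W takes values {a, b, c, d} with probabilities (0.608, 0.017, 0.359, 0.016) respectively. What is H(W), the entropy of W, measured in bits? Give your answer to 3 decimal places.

H(W) = −Σ p·log₂ p.
  −(0.608)·log₂(0.608) = 0.4365
  −(0.017)·log₂(0.017) = 0.0999
  −(0.359)·log₂(0.359) = 0.5306
  −(0.016)·log₂(0.016) = 0.0955
Sum: 0.4365 + 0.0999 + 0.5306 + 0.0955 = 1.162 bits.

1.162 bits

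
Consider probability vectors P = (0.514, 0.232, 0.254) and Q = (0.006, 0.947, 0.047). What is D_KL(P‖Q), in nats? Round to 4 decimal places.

2.3898 nats

D(P‖Q) = Σ p·ln(p/q).
  0.514·ln(0.514/0.006) = 2.28754
  0.232·ln(0.232/0.947) = -0.32632
  0.254·ln(0.254/0.047) = 0.42855
D(P‖Q) = 2.3898 nats.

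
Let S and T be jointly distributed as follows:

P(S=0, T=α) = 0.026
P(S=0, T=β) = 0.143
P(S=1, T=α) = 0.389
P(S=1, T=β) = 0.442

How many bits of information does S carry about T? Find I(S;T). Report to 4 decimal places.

0.0458 bits

Marginals: p(S) = (0.1690, 0.8310), p(T) = (0.4150, 0.5850).
I(S;T) = Σ p(x,y)·log₂[p(x,y)/(p(x)p(y))].
  (0,α): 0.026·log₂(0.3707) = -0.03722
  (0,β): 0.143·log₂(1.4464) = 0.07615
  (1,α): 0.389·log₂(1.1280) = 0.06758
  (1,β): 0.442·log₂(0.9092) = -0.06069
Sum = 0.0458 bits.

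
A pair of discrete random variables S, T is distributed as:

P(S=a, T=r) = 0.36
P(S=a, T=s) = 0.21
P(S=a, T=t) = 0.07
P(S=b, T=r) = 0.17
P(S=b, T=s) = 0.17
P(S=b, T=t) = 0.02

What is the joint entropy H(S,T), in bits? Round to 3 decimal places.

2.254 bits

H(S,T) = −Σ p(x,y)·log₂ p(x,y) over all 6 cells.
  cell (a,r): −0.36·log₂0.36 = 0.5306
  cell (a,s): −0.21·log₂0.21 = 0.4728
  cell (a,t): −0.07·log₂0.07 = 0.2686
  cell (b,r): −0.17·log₂0.17 = 0.4346
  cell (b,s): −0.17·log₂0.17 = 0.4346
  cell (b,t): −0.02·log₂0.02 = 0.1129
Sum = 2.254 bits.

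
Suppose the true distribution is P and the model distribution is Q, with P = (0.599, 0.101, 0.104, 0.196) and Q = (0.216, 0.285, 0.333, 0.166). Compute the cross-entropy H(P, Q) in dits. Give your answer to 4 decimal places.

0.6562 dits

H(P,Q) = −Σ p·log₁₀ q.
  −0.599·log₁₀(0.216) = 0.39866
  −0.101·log₁₀(0.285) = 0.05506
  −0.104·log₁₀(0.333) = 0.04967
  −0.196·log₁₀(0.166) = 0.15286
H(P,Q) = 0.6562 dits.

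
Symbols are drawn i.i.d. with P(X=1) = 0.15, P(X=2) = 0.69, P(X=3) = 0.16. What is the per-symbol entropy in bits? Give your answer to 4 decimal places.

1.2029 bits

H(X) = −Σ p·log₂ p.
  −(0.15)·log₂(0.15) = 0.41054
  −(0.69)·log₂(0.69) = 0.36938
  −(0.16)·log₂(0.16) = 0.42302
Sum: 0.41054 + 0.36938 + 0.42302 = 1.2029 bits.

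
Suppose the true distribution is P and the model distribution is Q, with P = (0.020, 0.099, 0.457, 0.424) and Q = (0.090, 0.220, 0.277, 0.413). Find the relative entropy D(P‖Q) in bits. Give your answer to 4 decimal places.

D(P‖Q) = Σ p·log₂(p/q).
  0.020·log₂(0.020/0.090) = -0.04340
  0.099·log₂(0.099/0.220) = -0.11405
  0.457·log₂(0.457/0.277) = 0.33009
  0.424·log₂(0.424/0.413) = 0.01608
D(P‖Q) = 0.1887 bits.

0.1887 bits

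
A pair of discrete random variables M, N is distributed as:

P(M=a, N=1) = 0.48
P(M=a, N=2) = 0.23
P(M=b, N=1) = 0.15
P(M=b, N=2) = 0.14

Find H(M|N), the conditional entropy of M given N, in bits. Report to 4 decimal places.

0.8529 bits

Chain rule: H(M|N) = H(M,N) − H(N).
Marginals: p(M) = (0.7100, 0.2900), p(N) = (0.6300, 0.3700).
H(M,N) = 1.8036 bits; H(N) = 0.9507 bits.
H(M|N) = 1.8036 − 0.9507 = 0.8529 bits.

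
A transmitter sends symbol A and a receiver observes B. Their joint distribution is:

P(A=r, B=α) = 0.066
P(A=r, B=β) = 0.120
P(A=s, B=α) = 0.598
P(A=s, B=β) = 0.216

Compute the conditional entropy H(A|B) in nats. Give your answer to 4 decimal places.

Chain rule: H(A|B) = H(A,B) − H(B).
Marginals: p(A) = (0.1860, 0.8140), p(B) = (0.6640, 0.3360).
H(A,B) = 1.0723 nats; H(B) = 0.6383 nats.
H(A|B) = 1.0723 − 0.6383 = 0.4340 nats.

0.4340 nats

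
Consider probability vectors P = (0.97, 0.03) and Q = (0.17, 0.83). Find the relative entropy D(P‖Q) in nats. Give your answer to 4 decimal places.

1.5896 nats

D(P‖Q) = Σ p·ln(p/q).
  0.97·ln(0.97/0.17) = 1.68925
  0.03·ln(0.03/0.83) = -0.09961
D(P‖Q) = 1.5896 nats.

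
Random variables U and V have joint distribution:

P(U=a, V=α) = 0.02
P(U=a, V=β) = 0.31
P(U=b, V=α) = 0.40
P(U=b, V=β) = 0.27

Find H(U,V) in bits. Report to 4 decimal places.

H(U,V) = −Σ p(x,y)·log₂ p(x,y) over all 4 cells.
  cell (a,α): −0.02·log₂0.02 = 0.11288
  cell (a,β): −0.31·log₂0.31 = 0.52379
  cell (b,α): −0.40·log₂0.40 = 0.52877
  cell (b,β): −0.27·log₂0.27 = 0.51002
Sum = 1.6755 bits.

1.6755 bits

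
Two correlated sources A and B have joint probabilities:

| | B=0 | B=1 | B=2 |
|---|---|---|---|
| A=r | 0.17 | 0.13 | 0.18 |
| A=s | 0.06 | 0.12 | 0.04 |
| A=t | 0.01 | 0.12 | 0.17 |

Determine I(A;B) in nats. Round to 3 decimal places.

0.095 nats

Marginals: p(A) = (0.4800, 0.2200, 0.3000), p(B) = (0.2400, 0.3700, 0.3900).
I(A;B) = H(A) + H(B) − H(A,B).
H(A) = 1.0466, H(B) = 1.0776, H(A,B) = 2.0288.
I(A;B) = 1.0466 + 1.0776 − 2.0288 = 0.095 nats.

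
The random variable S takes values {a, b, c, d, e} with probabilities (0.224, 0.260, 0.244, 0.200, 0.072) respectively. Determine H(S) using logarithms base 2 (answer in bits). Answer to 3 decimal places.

H(S) = −Σ p·log₂ p.
  −(0.224)·log₂(0.224) = 0.4835
  −(0.260)·log₂(0.260) = 0.5053
  −(0.244)·log₂(0.244) = 0.4966
  −(0.200)·log₂(0.200) = 0.4644
  −(0.072)·log₂(0.072) = 0.2733
Sum: 0.4835 + 0.5053 + 0.4966 + 0.4644 + 0.2733 = 2.223 bits.

2.223 bits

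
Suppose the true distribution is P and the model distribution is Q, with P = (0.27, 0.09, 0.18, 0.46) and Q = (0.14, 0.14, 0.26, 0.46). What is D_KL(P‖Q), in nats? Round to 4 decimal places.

D(P‖Q) = Σ p·ln(p/q).
  0.27·ln(0.27/0.14) = 0.17733
  0.09·ln(0.09/0.14) = -0.03976
  0.18·ln(0.18/0.26) = -0.06619
  0.46·ln(0.46/0.46) = 0.00000
D(P‖Q) = 0.0714 nats.

0.0714 nats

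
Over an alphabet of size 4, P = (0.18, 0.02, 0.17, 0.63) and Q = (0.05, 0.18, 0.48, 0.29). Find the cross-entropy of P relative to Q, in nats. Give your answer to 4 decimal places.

1.4782 nats

H(P,Q) = −Σ p·ln q.
  −0.18·ln(0.05) = 0.53923
  −0.02·ln(0.18) = 0.03430
  −0.17·ln(0.48) = 0.12477
  −0.63·ln(0.29) = 0.77986
H(P,Q) = 1.4782 nats.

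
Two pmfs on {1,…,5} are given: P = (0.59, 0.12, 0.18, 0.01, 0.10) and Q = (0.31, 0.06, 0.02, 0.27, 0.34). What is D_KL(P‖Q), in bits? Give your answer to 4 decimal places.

1.0143 bits

D(P‖Q) = Σ p·log₂(p/q).
  0.59·log₂(0.59/0.31) = 0.54778
  0.12·log₂(0.12/0.06) = 0.12000
  0.18·log₂(0.18/0.02) = 0.57059
  0.01·log₂(0.01/0.27) = -0.04755
  0.10·log₂(0.10/0.34) = -0.17655
D(P‖Q) = 1.0143 bits.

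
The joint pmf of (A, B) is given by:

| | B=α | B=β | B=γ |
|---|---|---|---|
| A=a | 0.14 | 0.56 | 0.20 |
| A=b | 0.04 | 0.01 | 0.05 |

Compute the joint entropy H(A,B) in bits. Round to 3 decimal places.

H(A,B) = −Σ p(x,y)·log₂ p(x,y) over all 6 cells.
  cell (a,α): −0.14·log₂0.14 = 0.3971
  cell (a,β): −0.56·log₂0.56 = 0.4684
  cell (a,γ): −0.20·log₂0.20 = 0.4644
  cell (b,α): −0.04·log₂0.04 = 0.1858
  cell (b,β): −0.01·log₂0.01 = 0.0664
  cell (b,γ): −0.05·log₂0.05 = 0.2161
Sum = 1.798 bits.

1.798 bits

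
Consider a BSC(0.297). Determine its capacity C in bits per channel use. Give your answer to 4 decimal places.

Binary symmetric channel: C = 1 − h₂(ε) where h₂ is the binary entropy function.
h₂(0.297) = −0.297·log₂0.297 − 0.703·log₂0.703 = 0.8776.
C = 1 − 0.8776 = 0.1224 bits per channel use.

0.1224 bits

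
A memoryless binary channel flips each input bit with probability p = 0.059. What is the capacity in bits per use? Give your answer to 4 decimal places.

0.6765 bits

Binary symmetric channel: C = 1 − h₂(ε) where h₂ is the binary entropy function.
h₂(0.059) = −0.059·log₂0.059 − 0.941·log₂0.941 = 0.3235.
C = 1 − 0.3235 = 0.6765 bits per channel use.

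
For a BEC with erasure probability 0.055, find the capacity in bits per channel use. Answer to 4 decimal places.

0.9450 bits

Binary erasure channel: capacity C = 1 − ε.
C = 1 − 0.055 = 0.9450 bits per channel use.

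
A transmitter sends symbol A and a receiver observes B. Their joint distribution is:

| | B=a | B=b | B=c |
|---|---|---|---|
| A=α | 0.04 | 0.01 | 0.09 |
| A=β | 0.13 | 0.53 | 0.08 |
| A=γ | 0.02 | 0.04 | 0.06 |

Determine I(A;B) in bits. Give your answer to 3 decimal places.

Marginals: p(A) = (0.1400, 0.7400, 0.1200), p(B) = (0.1900, 0.5800, 0.2300).
I(A;B) = Σ p(x,y)·log₂[p(x,y)/(p(x)p(y))].
  (α,a): 0.04·log₂(1.5038) = 0.0235
  (α,b): 0.01·log₂(0.1232) = -0.0302
  (α,c): 0.09·log₂(2.7950) = 0.1335
  (β,a): 0.13·log₂(0.9246) = -0.0147
  (β,b): 0.53·log₂(1.2349) = 0.1613
  (β,c): 0.08·log₂(0.4700) = -0.0871
  (γ,a): 0.02·log₂(0.8772) = -0.0038
  (γ,b): 0.04·log₂(0.5747) = -0.0320
  (γ,c): 0.06·log₂(2.1739) = 0.0672
Sum = 0.218 bits.

0.218 bits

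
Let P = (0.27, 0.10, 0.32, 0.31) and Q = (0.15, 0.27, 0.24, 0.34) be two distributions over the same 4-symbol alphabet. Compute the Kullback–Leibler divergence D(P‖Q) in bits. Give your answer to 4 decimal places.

0.1772 bits

D(P‖Q) = Σ p·log₂(p/q).
  0.27·log₂(0.27/0.15) = 0.22896
  0.10·log₂(0.10/0.27) = -0.14330
  0.32·log₂(0.32/0.24) = 0.13281
  0.31·log₂(0.31/0.34) = -0.04131
D(P‖Q) = 0.1772 bits.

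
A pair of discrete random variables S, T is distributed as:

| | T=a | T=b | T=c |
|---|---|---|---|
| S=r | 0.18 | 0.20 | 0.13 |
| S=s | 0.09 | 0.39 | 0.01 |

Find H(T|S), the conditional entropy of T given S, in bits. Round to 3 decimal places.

1.202 bits

Marginals: p(S) = (0.5100, 0.4900), p(T) = (0.2700, 0.5900, 0.1400).
H(T|S) = Σ p(S) · H(T|S=·).
  S=r: p=0.5100, H(T|S=r) = 1.5626
  S=s: p=0.4900, H(T|S=s) = 0.8257
Weighted sum = 1.202 bits.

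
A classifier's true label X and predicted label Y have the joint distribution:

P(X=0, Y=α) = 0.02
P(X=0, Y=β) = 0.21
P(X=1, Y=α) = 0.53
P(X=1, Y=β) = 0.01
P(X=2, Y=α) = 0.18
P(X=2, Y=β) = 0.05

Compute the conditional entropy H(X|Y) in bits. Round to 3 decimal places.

Marginals: p(X) = (0.2300, 0.5400, 0.2300), p(Y) = (0.7300, 0.2700).
H(X|Y) = Σ p(Y) · H(X|Y=·).
  Y=α: p=0.7300, H(X|Y=α) = 0.9756
  Y=β: p=0.2700, H(X|Y=β) = 0.9087
Weighted sum = 0.958 bits.

0.958 bits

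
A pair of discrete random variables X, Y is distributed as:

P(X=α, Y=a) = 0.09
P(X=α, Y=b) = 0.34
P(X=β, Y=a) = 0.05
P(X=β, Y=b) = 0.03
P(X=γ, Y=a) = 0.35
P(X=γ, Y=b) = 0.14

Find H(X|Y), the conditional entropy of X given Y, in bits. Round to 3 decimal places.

Chain rule: H(X|Y) = H(X,Y) − H(Y).
Marginals: p(X) = (0.4300, 0.0800, 0.4900), p(Y) = (0.4900, 0.5100).
H(X,Y) = 2.1369 bits; H(Y) = 0.9997 bits.
H(X|Y) = 2.1369 − 0.9997 = 1.137 bits.

1.137 bits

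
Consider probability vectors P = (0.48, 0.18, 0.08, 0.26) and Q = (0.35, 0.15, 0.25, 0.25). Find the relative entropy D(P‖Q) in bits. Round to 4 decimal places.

0.1493 bits

D(P‖Q) = Σ p·log₂(p/q).
  0.48·log₂(0.48/0.35) = 0.21873
  0.18·log₂(0.18/0.15) = 0.04735
  0.08·log₂(0.08/0.25) = -0.13151
  0.26·log₂(0.26/0.25) = 0.01471
D(P‖Q) = 0.1493 bits.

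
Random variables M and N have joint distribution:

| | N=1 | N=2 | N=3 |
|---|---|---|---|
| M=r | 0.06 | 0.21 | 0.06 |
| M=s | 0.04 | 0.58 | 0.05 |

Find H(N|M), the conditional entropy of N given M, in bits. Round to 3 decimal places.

Chain rule: H(N|M) = H(M,N) − H(M).
Marginals: p(M) = (0.3300, 0.6700), p(N) = (0.1000, 0.7900, 0.1100).
H(M,N) = 1.8175 bits; H(M) = 0.9149 bits.
H(N|M) = 1.8175 − 0.9149 = 0.903 bits.

0.903 bits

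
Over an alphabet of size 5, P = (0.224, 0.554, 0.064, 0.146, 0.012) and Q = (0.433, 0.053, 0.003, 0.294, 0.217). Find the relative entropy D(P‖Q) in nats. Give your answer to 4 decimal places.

1.2115 nats

D(P‖Q) = Σ p·ln(p/q).
  0.224·ln(0.224/0.433) = -0.14764
  0.554·ln(0.554/0.053) = 1.30017
  0.064·ln(0.064/0.003) = 0.19586
  0.146·ln(0.146/0.294) = -0.10220
  0.012·ln(0.012/0.217) = -0.03474
D(P‖Q) = 1.2115 nats.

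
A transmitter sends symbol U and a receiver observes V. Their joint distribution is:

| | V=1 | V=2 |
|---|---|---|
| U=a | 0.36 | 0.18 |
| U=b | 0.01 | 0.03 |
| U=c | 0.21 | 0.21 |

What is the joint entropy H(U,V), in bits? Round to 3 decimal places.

2.140 bits

H(U,V) = −Σ p(x,y)·log₂ p(x,y) over all 6 cells.
  cell (a,1): −0.36·log₂0.36 = 0.5306
  cell (a,2): −0.18·log₂0.18 = 0.4453
  cell (b,1): −0.01·log₂0.01 = 0.0664
  cell (b,2): −0.03·log₂0.03 = 0.1518
  cell (c,1): −0.21·log₂0.21 = 0.4728
  cell (c,2): −0.21·log₂0.21 = 0.4728
Sum = 2.140 bits.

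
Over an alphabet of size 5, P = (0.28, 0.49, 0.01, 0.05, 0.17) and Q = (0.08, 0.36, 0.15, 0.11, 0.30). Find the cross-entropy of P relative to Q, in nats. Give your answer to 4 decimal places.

H(P,Q) = −Σ p·ln q.
  −0.28·ln(0.08) = 0.70720
  −0.49·ln(0.36) = 0.50061
  −0.01·ln(0.15) = 0.01897
  −0.05·ln(0.11) = 0.11036
  −0.17·ln(0.30) = 0.20468
H(P,Q) = 1.5418 nats.

1.5418 nats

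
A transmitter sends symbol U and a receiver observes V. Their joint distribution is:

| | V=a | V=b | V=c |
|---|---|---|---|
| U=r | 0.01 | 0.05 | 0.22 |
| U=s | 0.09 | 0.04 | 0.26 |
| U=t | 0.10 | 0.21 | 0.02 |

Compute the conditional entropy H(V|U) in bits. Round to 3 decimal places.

1.113 bits

Marginals: p(U) = (0.2800, 0.3900, 0.3300), p(V) = (0.2000, 0.3000, 0.5000).
H(V|U) = Σ p(U) · H(V|U=·).
  U=r: p=0.2800, H(V|U=r) = 0.8889
  U=s: p=0.3900, H(V|U=s) = 1.2151
  U=t: p=0.3300, H(V|U=t) = 1.1820
Weighted sum = 1.113 bits.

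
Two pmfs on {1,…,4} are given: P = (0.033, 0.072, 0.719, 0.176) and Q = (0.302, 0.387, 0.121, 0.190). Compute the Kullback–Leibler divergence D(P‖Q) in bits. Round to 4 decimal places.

D(P‖Q) = Σ p·log₂(p/q).
  0.033·log₂(0.033/0.302) = -0.10540
  0.072·log₂(0.072/0.387) = -0.17469
  0.719·log₂(0.719/0.121) = 1.84854
  0.176·log₂(0.176/0.190) = -0.01943
D(P‖Q) = 1.5490 bits.

1.5490 bits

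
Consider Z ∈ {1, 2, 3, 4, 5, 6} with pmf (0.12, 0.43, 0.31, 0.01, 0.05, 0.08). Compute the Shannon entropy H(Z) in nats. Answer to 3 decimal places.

H(Z) = −Σ p·ln p.
  −(0.12)·ln(0.12) = 0.2544
  −(0.43)·ln(0.43) = 0.3629
  −(0.31)·ln(0.31) = 0.3631
  −(0.01)·ln(0.01) = 0.0461
  −(0.05)·ln(0.05) = 0.1498
  −(0.08)·ln(0.08) = 0.2021
Sum: 0.2544 + 0.3629 + 0.3631 + 0.0461 + 0.1498 + 0.2021 = 1.378 nats.

1.378 nats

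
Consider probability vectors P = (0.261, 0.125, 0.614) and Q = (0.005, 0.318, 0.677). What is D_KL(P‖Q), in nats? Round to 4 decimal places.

0.8556 nats

D(P‖Q) = Σ p·ln(p/q).
  0.261·ln(0.261/0.005) = 1.03228
  0.125·ln(0.125/0.318) = -0.11672
  0.614·ln(0.614/0.677) = -0.05997
D(P‖Q) = 0.8556 nats.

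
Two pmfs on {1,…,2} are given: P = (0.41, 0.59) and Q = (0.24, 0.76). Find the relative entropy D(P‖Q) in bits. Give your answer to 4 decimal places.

D(P‖Q) = Σ p·log₂(p/q).
  0.41·log₂(0.41/0.24) = 0.31676
  0.59·log₂(0.59/0.76) = -0.21552
D(P‖Q) = 0.1012 bits.

0.1012 bits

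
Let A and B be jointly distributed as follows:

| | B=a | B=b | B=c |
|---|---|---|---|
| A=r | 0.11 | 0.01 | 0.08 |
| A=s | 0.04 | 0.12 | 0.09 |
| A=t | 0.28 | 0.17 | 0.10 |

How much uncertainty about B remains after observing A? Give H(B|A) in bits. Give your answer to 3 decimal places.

Chain rule: H(B|A) = H(A,B) − H(A).
Marginals: p(A) = (0.2000, 0.2500, 0.5500), p(B) = (0.4300, 0.3000, 0.2700).
H(A,B) = 2.8547 bits; H(A) = 1.4388 bits.
H(B|A) = 2.8547 − 1.4388 = 1.416 bits.

1.416 bits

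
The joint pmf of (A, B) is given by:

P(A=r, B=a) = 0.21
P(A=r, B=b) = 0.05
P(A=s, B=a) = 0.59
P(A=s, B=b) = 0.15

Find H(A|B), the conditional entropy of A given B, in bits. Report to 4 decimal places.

0.8267 bits

Chain rule: H(A|B) = H(A,B) − H(B).
Marginals: p(A) = (0.2600, 0.7400), p(B) = (0.8000, 0.2000).
H(A,B) = 1.5486 bits; H(B) = 0.7219 bits.
H(A|B) = 1.5486 − 0.7219 = 0.8267 bits.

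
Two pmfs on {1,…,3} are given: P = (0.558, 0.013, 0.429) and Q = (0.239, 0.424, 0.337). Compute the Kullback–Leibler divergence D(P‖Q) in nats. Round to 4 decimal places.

D(P‖Q) = Σ p·ln(p/q).
  0.558·ln(0.558/0.239) = 0.47313
  0.013·ln(0.013/0.424) = -0.04530
  0.429·ln(0.429/0.337) = 0.10355
D(P‖Q) = 0.5314 nats.

0.5314 nats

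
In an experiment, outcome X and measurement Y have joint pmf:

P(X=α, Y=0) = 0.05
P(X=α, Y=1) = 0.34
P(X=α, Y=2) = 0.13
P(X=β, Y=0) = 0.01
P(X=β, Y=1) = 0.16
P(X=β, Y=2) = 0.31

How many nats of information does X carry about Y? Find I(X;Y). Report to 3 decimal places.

Marginals: p(X) = (0.5200, 0.4800), p(Y) = (0.0600, 0.5000, 0.4400).
I(X;Y) = H(X) + H(Y) − H(X,Y).
H(X) = 0.6923, H(Y) = 0.8766, H(X,Y) = 1.4841.
I(X;Y) = 0.6923 + 0.8766 − 1.4841 = 0.085 nats.

0.085 nats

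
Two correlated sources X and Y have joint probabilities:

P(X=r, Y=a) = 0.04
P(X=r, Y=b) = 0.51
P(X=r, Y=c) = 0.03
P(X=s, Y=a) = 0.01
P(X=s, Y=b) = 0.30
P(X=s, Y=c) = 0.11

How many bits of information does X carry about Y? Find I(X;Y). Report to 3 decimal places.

Marginals: p(X) = (0.5800, 0.4200), p(Y) = (0.0500, 0.8100, 0.1400).
I(X;Y) = H(X) + H(Y) − H(X,Y).
H(X) = 0.9815, H(Y) = 0.8595, H(X,Y) = 1.7708.
I(X;Y) = 0.9815 + 0.8595 − 1.7708 = 0.070 bits.

0.070 bits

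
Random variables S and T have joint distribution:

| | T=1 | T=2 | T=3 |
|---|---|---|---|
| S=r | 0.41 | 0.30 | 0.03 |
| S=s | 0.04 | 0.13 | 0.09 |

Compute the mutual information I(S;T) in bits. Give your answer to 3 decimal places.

Marginals: p(S) = (0.7400, 0.2600), p(T) = (0.4500, 0.4300, 0.1200).
I(S;T) = Σ p(x,y)·log₂[p(x,y)/(p(x)p(y))].
  (r,1): 0.41·log₂(1.2312) = 0.1230
  (r,2): 0.30·log₂(0.9428) = -0.0255
  (r,3): 0.03·log₂(0.3378) = -0.0470
  (s,1): 0.04·log₂(0.3419) = -0.0619
  (s,2): 0.13·log₂(1.1628) = 0.0283
  (s,3): 0.09·log₂(2.8846) = 0.1376
Sum = 0.154 bits.

0.154 bits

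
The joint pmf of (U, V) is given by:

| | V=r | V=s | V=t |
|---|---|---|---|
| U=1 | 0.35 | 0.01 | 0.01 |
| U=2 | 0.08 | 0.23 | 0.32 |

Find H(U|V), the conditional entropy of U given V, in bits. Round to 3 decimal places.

0.423 bits

Marginals: p(U) = (0.3700, 0.6300), p(V) = (0.4300, 0.2400, 0.3300).
H(U|V) = Σ p(V) · H(U|V=·).
  V=r: p=0.4300, H(U|V=r) = 0.6931
  V=s: p=0.2400, H(U|V=s) = 0.2499
  V=t: p=0.3300, H(U|V=t) = 0.1959
Weighted sum = 0.423 bits.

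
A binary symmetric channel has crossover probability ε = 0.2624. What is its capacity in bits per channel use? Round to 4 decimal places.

Binary symmetric channel: C = 1 − h₂(ε) where h₂ is the binary entropy function.
h₂(0.2624) = −0.2624·log₂0.2624 − 0.7376·log₂0.7376 = 0.8303.
C = 1 − 0.8303 = 0.1697 bits per channel use.

0.1697 bits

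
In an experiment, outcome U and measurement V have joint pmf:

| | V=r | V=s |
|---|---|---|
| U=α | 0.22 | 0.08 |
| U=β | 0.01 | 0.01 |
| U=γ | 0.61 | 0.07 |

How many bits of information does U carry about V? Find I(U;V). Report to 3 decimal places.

0.038 bits

Marginals: p(U) = (0.3000, 0.0200, 0.6800), p(V) = (0.8400, 0.1600).
I(U;V) = H(U) + H(V) − H(U,V).
H(U) = 1.0123, H(V) = 0.6343, H(U,V) = 1.6085.
I(U;V) = 1.0123 + 0.6343 − 1.6085 = 0.038 bits.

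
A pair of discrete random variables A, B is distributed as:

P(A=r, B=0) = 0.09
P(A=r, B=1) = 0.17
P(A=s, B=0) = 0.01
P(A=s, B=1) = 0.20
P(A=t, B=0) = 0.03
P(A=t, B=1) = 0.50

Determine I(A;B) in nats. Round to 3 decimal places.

0.063 nats

Marginals: p(A) = (0.2600, 0.2100, 0.5300), p(B) = (0.1300, 0.8700).
I(A;B) = H(A) + H(B) − H(A,B).
H(A) = 1.0145, H(B) = 0.3864, H(A,B) = 1.3377.
I(A;B) = 1.0145 + 0.3864 − 1.3377 = 0.063 nats.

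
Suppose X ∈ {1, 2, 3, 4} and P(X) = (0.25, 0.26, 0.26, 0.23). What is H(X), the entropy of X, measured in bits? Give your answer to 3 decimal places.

1.998 bits

H(X) = −Σ p·log₂ p.
  −(0.25)·log₂(0.25) = 0.5000
  −(0.26)·log₂(0.26) = 0.5053
  −(0.26)·log₂(0.26) = 0.5053
  −(0.23)·log₂(0.23) = 0.4877
Sum: 0.5000 + 0.5053 + 0.5053 + 0.4877 = 1.998 bits.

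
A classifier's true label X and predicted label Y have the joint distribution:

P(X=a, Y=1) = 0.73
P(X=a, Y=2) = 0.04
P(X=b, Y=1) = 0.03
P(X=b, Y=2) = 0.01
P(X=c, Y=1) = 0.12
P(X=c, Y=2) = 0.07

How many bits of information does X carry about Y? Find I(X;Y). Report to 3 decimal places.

Marginals: p(X) = (0.7700, 0.0400, 0.1900), p(Y) = (0.8800, 0.1200).
I(X;Y) = H(X) + H(Y) − H(X,Y).
H(X) = 0.9313, H(Y) = 0.5294, H(X,Y) = 1.3710.
I(X;Y) = 0.9313 + 0.5294 − 1.3710 = 0.090 bits.

0.090 bits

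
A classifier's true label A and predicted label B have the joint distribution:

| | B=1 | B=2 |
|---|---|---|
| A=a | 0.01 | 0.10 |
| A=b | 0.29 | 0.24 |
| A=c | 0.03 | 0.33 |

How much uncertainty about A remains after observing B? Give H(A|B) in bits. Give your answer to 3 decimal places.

Marginals: p(A) = (0.1100, 0.5300, 0.3600), p(B) = (0.3300, 0.6700).
H(A|B) = Σ p(B) · H(A|B=·).
  B=1: p=0.3300, H(A|B=1) = 0.6312
  B=2: p=0.6700, H(A|B=2) = 1.4434
Weighted sum = 1.175 bits.

1.175 bits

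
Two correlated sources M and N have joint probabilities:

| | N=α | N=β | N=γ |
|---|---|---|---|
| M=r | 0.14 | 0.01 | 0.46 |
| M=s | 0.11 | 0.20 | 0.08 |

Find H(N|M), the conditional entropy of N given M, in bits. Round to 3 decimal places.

1.120 bits

Marginals: p(M) = (0.6100, 0.3900), p(N) = (0.2500, 0.2100, 0.5400).
H(N|M) = Σ p(M) · H(N|M=·).
  M=r: p=0.6100, H(N|M=r) = 0.8916
  M=s: p=0.3900, H(N|M=s) = 1.4779
Weighted sum = 1.120 bits.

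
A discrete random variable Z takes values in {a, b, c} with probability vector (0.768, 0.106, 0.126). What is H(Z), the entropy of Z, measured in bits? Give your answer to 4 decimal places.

H(Z) = −Σ p·log₂ p.
  −(0.768)·log₂(0.768) = 0.29247
  −(0.106)·log₂(0.106) = 0.34321
  −(0.126)·log₂(0.126) = 0.37655
Sum: 0.29247 + 0.34321 + 0.37655 = 1.0122 bits.

1.0122 bits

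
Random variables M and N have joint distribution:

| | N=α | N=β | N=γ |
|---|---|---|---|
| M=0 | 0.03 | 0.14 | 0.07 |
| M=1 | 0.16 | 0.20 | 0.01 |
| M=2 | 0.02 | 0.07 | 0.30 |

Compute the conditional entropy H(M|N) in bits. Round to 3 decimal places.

Chain rule: H(M|N) = H(M,N) − H(N).
Marginals: p(M) = (0.2400, 0.3700, 0.3900), p(N) = (0.2100, 0.4100, 0.3800).
H(M,N) = 2.6738 bits; H(N) = 1.5307 bits.
H(M|N) = 2.6738 − 1.5307 = 1.143 bits.

1.143 bits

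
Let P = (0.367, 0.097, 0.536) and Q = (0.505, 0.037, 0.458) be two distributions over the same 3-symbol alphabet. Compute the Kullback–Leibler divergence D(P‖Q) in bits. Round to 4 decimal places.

D(P‖Q) = Σ p·log₂(p/q).
  0.367·log₂(0.367/0.505) = -0.16900
  0.097·log₂(0.097/0.037) = 0.13487
  0.536·log₂(0.536/0.458) = 0.12161
D(P‖Q) = 0.0875 bits.

0.0875 bits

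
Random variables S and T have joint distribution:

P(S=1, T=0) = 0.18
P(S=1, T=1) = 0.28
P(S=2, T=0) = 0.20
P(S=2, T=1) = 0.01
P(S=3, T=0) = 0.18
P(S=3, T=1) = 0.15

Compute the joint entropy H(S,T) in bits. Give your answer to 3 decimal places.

H(S,T) = −Σ p(x,y)·log₂ p(x,y) over all 6 cells.
  cell (1,0): −0.18·log₂0.18 = 0.4453
  cell (1,1): −0.28·log₂0.28 = 0.5142
  cell (2,0): −0.20·log₂0.20 = 0.4644
  cell (2,1): −0.01·log₂0.01 = 0.0664
  cell (3,0): −0.18·log₂0.18 = 0.4453
  cell (3,1): −0.15·log₂0.15 = 0.4105
Sum = 2.346 bits.

2.346 bits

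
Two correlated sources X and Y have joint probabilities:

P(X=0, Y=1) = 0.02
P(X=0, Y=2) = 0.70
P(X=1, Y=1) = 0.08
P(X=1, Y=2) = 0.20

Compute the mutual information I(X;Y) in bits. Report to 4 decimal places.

0.0955 bits

Marginals: p(X) = (0.7200, 0.2800), p(Y) = (0.1000, 0.9000).
I(X;Y) = Σ p(x,y)·log₂[p(x,y)/(p(x)p(y))].
  (0,1): 0.02·log₂(0.2778) = -0.03696
  (0,2): 0.70·log₂(1.0802) = 0.07795
  (1,1): 0.08·log₂(2.8571) = 0.12117
  (1,2): 0.20·log₂(0.7937) = -0.06668
Sum = 0.0955 bits.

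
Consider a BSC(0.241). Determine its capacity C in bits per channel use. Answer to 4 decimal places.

Binary symmetric channel: C = 1 − h₂(ε) where h₂ is the binary entropy function.
h₂(0.241) = −0.241·log₂0.241 − 0.759·log₂0.759 = 0.7967.
C = 1 − 0.7967 = 0.2033 bits per channel use.

0.2033 bits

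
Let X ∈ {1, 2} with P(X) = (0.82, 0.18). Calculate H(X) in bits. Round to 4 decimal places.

H(X) = −Σ p·log₂ p.
  −(0.82)·log₂(0.82) = 0.23477
  −(0.18)·log₂(0.18) = 0.44531
Sum: 0.23477 + 0.44531 = 0.6801 bits.

0.6801 bits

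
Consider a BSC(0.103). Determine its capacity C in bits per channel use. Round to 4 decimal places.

Binary symmetric channel: C = 1 − h₂(ε) where h₂ is the binary entropy function.
h₂(0.103) = −0.103·log₂0.103 − 0.897·log₂0.897 = 0.4784.
C = 1 − 0.4784 = 0.5216 bits per channel use.

0.5216 bits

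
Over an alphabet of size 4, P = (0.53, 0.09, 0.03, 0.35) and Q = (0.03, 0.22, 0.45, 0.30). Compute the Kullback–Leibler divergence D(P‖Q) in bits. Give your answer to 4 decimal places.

2.0403 bits

D(P‖Q) = Σ p·log₂(p/q).
  0.53·log₂(0.53/0.03) = 2.19577
  0.09·log₂(0.09/0.22) = -0.11606
  0.03·log₂(0.03/0.45) = -0.11721
  0.35·log₂(0.35/0.30) = 0.07784
D(P‖Q) = 2.0403 bits.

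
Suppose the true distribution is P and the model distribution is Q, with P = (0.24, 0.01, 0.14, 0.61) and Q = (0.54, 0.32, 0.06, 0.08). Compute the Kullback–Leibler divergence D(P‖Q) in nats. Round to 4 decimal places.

1.1285 nats

D(P‖Q) = Σ p·ln(p/q).
  0.24·ln(0.24/0.54) = -0.19462
  0.01·ln(0.01/0.32) = -0.03466
  0.14·ln(0.14/0.06) = 0.11862
  0.61·ln(0.61/0.08) = 1.23917
D(P‖Q) = 1.1285 nats.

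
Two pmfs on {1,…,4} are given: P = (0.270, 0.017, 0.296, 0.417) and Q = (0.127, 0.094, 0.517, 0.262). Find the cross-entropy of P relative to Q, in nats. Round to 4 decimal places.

1.3512 nats

H(P,Q) = −Σ p·ln q.
  −0.270·ln(0.127) = 0.55716
  −0.017·ln(0.094) = 0.04020
  −0.296·ln(0.517) = 0.19527
  −0.417·ln(0.262) = 0.55853
H(P,Q) = 1.3512 nats.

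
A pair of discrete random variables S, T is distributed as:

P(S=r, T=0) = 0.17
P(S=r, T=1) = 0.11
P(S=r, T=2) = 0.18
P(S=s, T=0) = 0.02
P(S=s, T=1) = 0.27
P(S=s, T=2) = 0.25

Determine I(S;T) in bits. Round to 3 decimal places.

0.152 bits

Marginals: p(S) = (0.4600, 0.5400), p(T) = (0.1900, 0.3800, 0.4300).
I(S;T) = Σ p(x,y)·log₂[p(x,y)/(p(x)p(y))].
  (r,0): 0.17·log₂(1.9451) = 0.1632
  (r,1): 0.11·log₂(0.6293) = -0.0735
  (r,2): 0.18·log₂(0.9100) = -0.0245
  (s,0): 0.02·log₂(0.1949) = -0.0472
  (s,1): 0.27·log₂(1.3158) = 0.1069
  (s,2): 0.25·log₂(1.0767) = 0.0266
Sum = 0.152 bits.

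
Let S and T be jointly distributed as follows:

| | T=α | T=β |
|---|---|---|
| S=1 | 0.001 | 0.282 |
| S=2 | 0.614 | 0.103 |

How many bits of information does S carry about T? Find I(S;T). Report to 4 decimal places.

Marginals: p(S) = (0.2830, 0.7170), p(T) = (0.6150, 0.3850).
I(S;T) = H(S) + H(T) − H(S,T).
H(S) = 0.8595, H(T) = 0.9615, H(S,T) = 1.2948.
I(S;T) = 0.8595 + 0.9615 − 1.2948 = 0.5262 bits.

0.5262 bits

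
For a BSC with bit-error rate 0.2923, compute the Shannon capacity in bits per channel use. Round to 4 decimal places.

0.1283 bits

Binary symmetric channel: C = 1 − h₂(ε) where h₂ is the binary entropy function.
h₂(0.2923) = −0.2923·log₂0.2923 − 0.7077·log₂0.7077 = 0.8717.
C = 1 − 0.8717 = 0.1283 bits per channel use.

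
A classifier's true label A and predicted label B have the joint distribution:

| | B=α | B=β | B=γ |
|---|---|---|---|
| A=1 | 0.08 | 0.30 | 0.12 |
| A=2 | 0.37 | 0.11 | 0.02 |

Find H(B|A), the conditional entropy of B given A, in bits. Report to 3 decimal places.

1.174 bits

Marginals: p(A) = (0.5000, 0.5000), p(B) = (0.4500, 0.4100, 0.1400).
H(B|A) = Σ p(A) · H(B|A=·).
  A=1: p=0.5000, H(B|A=1) = 1.3593
  A=2: p=0.5000, H(B|A=2) = 0.9878
Weighted sum = 1.174 bits.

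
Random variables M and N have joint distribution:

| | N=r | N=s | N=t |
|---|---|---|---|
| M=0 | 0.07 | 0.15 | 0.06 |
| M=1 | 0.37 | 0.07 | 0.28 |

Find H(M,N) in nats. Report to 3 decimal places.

H(M,N) = −Σ p(x,y)·ln p(x,y) over all 6 cells.
  cell (0,r): −0.07·ln0.07 = 0.1861
  cell (0,s): −0.15·ln0.15 = 0.2846
  cell (0,t): −0.06·ln0.06 = 0.1688
  cell (1,r): −0.37·ln0.37 = 0.3679
  cell (1,s): −0.07·ln0.07 = 0.1861
  cell (1,t): −0.28·ln0.28 = 0.3564
Sum = 1.550 nats.

1.550 nats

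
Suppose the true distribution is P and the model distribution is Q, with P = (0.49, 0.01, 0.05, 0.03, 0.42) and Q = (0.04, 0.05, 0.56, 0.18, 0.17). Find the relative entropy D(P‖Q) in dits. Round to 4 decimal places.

0.6154 dits

D(P‖Q) = Σ p·log₁₀(p/q).
  0.49·log₁₀(0.49/0.04) = 0.53319
  0.01·log₁₀(0.01/0.05) = -0.00699
  0.05·log₁₀(0.05/0.56) = -0.05246
  0.03·log₁₀(0.03/0.18) = -0.02334
  0.42·log₁₀(0.42/0.17) = 0.16498
D(P‖Q) = 0.6154 dits.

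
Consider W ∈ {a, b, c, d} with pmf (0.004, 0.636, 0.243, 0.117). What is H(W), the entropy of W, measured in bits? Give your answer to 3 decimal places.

H(W) = −Σ p·log₂ p.
  −(0.004)·log₂(0.004) = 0.0319
  −(0.636)·log₂(0.636) = 0.4152
  −(0.243)·log₂(0.243) = 0.4960
  −(0.117)·log₂(0.117) = 0.3622
Sum: 0.0319 + 0.4152 + 0.4960 + 0.3622 = 1.305 bits.

1.305 bits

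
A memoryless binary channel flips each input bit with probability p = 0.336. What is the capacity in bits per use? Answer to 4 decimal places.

Binary symmetric channel: C = 1 − h₂(ε) where h₂ is the binary entropy function.
h₂(0.336) = −0.336·log₂0.336 − 0.664·log₂0.664 = 0.9209.
C = 1 − 0.9209 = 0.0791 bits per channel use.

0.0791 bits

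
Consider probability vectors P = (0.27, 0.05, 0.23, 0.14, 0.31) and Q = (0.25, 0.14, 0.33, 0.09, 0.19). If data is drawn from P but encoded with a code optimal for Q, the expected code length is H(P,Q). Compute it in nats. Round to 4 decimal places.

H(P,Q) = −Σ p·ln q.
  −0.27·ln(0.25) = 0.37430
  −0.05·ln(0.14) = 0.09831
  −0.23·ln(0.33) = 0.25499
  −0.14·ln(0.09) = 0.33711
  −0.31·ln(0.19) = 0.51483
H(P,Q) = 1.5795 nats.

1.5795 nats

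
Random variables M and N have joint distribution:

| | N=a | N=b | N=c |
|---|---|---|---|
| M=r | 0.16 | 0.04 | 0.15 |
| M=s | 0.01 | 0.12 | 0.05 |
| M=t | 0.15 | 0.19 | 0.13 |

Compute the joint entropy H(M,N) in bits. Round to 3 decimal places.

2.917 bits

H(M,N) = −Σ p(x,y)·log₂ p(x,y) over all 9 cells.
  cell (r,a): −0.16·log₂0.16 = 0.4230
  cell (r,b): −0.04·log₂0.04 = 0.1858
  cell (r,c): −0.15·log₂0.15 = 0.4105
  cell (s,a): −0.01·log₂0.01 = 0.0664
  cell (s,b): −0.12·log₂0.12 = 0.3671
  cell (s,c): −0.05·log₂0.05 = 0.2161
  cell (t,a): −0.15·log₂0.15 = 0.4105
  cell (t,b): −0.19·log₂0.19 = 0.4552
  cell (t,c): −0.13·log₂0.13 = 0.3826
Sum = 2.917 bits.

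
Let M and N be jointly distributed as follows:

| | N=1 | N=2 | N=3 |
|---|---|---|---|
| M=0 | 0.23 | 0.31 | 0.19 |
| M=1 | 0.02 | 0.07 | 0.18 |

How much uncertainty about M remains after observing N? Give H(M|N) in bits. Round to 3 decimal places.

Marginals: p(M) = (0.7300, 0.2700), p(N) = (0.2500, 0.3800, 0.3700).
H(M|N) = Σ p(N) · H(M|N=·).
  N=1: p=0.2500, H(M|N=1) = 0.4022
  N=2: p=0.3800, H(M|N=2) = 0.6892
  N=3: p=0.3700, H(M|N=3) = 0.9995
Weighted sum = 0.732 bits.

0.732 bits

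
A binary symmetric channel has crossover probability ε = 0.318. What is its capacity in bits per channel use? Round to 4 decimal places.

Binary symmetric channel: C = 1 − h₂(ε) where h₂ is the binary entropy function.
h₂(0.318) = −0.318·log₂0.318 − 0.682·log₂0.682 = 0.9022.
C = 1 − 0.9022 = 0.0978 bits per channel use.

0.0978 bits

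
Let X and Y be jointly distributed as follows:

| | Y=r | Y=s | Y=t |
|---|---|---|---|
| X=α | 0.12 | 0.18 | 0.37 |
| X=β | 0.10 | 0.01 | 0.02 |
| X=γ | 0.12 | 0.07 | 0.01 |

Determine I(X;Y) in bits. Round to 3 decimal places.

Marginals: p(X) = (0.6700, 0.1300, 0.2000), p(Y) = (0.3400, 0.2600, 0.4000).
I(X;Y) = Σ p(x,y)·log₂[p(x,y)/(p(x)p(y))].
  (α,r): 0.12·log₂(0.5268) = -0.1110
  (α,s): 0.18·log₂(1.0333) = 0.0085
  (α,t): 0.37·log₂(1.3806) = 0.1722
  (β,r): 0.10·log₂(2.2624) = 0.1178
  (β,s): 0.01·log₂(0.2959) = -0.0176
  (β,t): 0.02·log₂(0.3846) = -0.0276
  (γ,r): 0.12·log₂(1.7647) = 0.0983
  (γ,s): 0.07·log₂(1.3462) = 0.0300
  (γ,t): 0.01·log₂(0.1250) = -0.0300
Sum = 0.241 bits.

0.241 bits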